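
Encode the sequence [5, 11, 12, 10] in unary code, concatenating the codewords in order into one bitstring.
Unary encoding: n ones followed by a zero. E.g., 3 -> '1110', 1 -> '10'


Encode each number as n ones followed by a terminating 0:
  5 -> 111110 (6 bits)
  11 -> 111111111110 (12 bits)
  12 -> 1111111111110 (13 bits)
  10 -> 11111111110 (11 bits)
Total length = 6 + 12 + 13 + 11 = 42 bits.

Unary([5, 11, 12, 10]) = 111110111111111110111111111111011111111110 (42 bits)


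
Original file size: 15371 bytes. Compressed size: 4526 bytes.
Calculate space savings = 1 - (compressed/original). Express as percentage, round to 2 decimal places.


ratio = compressed/original = 4526/15371 = 0.294451
savings = 1 - ratio = 1 - 0.294451 = 0.705549
as a percentage: 0.705549 * 100 = 70.55%

Space savings = 1 - 4526/15371 = 70.55%


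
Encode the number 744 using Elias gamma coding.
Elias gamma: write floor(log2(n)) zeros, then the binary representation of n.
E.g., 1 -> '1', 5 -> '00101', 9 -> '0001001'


num_bits = floor(log2(744)) + 1 = 10
leading_zeros = num_bits - 1 = 9
binary(744) = 1011101000

Elias gamma(744) = '000000000' + '1011101000' = 0000000001011101000 (19 bits)


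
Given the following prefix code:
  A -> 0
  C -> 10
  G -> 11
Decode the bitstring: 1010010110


Decoding step by step:
Bits 10 -> C
Bits 10 -> C
Bits 0 -> A
Bits 10 -> C
Bits 11 -> G
Bits 0 -> A


Decoded message: CCACGA


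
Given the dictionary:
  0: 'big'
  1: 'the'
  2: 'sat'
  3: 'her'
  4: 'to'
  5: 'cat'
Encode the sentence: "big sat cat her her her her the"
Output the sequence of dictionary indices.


Look up each word in the dictionary:
  'big' -> 0
  'sat' -> 2
  'cat' -> 5
  'her' -> 3
  'her' -> 3
  'her' -> 3
  'her' -> 3
  'the' -> 1

Encoded: [0, 2, 5, 3, 3, 3, 3, 1]


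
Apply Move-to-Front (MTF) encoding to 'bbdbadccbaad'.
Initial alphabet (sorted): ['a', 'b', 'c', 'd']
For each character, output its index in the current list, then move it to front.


MTF encoding:
'b': index 1 in ['a', 'b', 'c', 'd'] -> ['b', 'a', 'c', 'd']
'b': index 0 in ['b', 'a', 'c', 'd'] -> ['b', 'a', 'c', 'd']
'd': index 3 in ['b', 'a', 'c', 'd'] -> ['d', 'b', 'a', 'c']
'b': index 1 in ['d', 'b', 'a', 'c'] -> ['b', 'd', 'a', 'c']
'a': index 2 in ['b', 'd', 'a', 'c'] -> ['a', 'b', 'd', 'c']
'd': index 2 in ['a', 'b', 'd', 'c'] -> ['d', 'a', 'b', 'c']
'c': index 3 in ['d', 'a', 'b', 'c'] -> ['c', 'd', 'a', 'b']
'c': index 0 in ['c', 'd', 'a', 'b'] -> ['c', 'd', 'a', 'b']
'b': index 3 in ['c', 'd', 'a', 'b'] -> ['b', 'c', 'd', 'a']
'a': index 3 in ['b', 'c', 'd', 'a'] -> ['a', 'b', 'c', 'd']
'a': index 0 in ['a', 'b', 'c', 'd'] -> ['a', 'b', 'c', 'd']
'd': index 3 in ['a', 'b', 'c', 'd'] -> ['d', 'a', 'b', 'c']


Output: [1, 0, 3, 1, 2, 2, 3, 0, 3, 3, 0, 3]


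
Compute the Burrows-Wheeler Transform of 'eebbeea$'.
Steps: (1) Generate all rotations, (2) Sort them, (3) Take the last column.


Rotations (sorted):
  0: $eebbeea -> last char: a
  1: a$eebbee -> last char: e
  2: bbeea$ee -> last char: e
  3: beea$eeb -> last char: b
  4: ea$eebbe -> last char: e
  5: ebbeea$e -> last char: e
  6: eea$eebb -> last char: b
  7: eebbeea$ -> last char: $


BWT = aeebeeb$


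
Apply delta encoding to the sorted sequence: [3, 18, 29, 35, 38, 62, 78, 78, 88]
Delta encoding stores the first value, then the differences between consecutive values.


First value: 3
Deltas:
  18 - 3 = 15
  29 - 18 = 11
  35 - 29 = 6
  38 - 35 = 3
  62 - 38 = 24
  78 - 62 = 16
  78 - 78 = 0
  88 - 78 = 10


Delta encoded: [3, 15, 11, 6, 3, 24, 16, 0, 10]


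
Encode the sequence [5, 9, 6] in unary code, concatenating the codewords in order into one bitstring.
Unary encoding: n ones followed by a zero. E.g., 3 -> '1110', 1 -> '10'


Encode each number as n ones followed by a terminating 0:
  5 -> 111110 (6 bits)
  9 -> 1111111110 (10 bits)
  6 -> 1111110 (7 bits)
Total length = 6 + 10 + 7 = 23 bits.

Unary([5, 9, 6]) = 11111011111111101111110 (23 bits)


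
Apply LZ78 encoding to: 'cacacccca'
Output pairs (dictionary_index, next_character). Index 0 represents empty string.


LZ78 encoding steps:
Dictionary: {0: ''}
Step 1: w='' (idx 0), next='c' -> output (0, 'c'), add 'c' as idx 1
Step 2: w='' (idx 0), next='a' -> output (0, 'a'), add 'a' as idx 2
Step 3: w='c' (idx 1), next='a' -> output (1, 'a'), add 'ca' as idx 3
Step 4: w='c' (idx 1), next='c' -> output (1, 'c'), add 'cc' as idx 4
Step 5: w='cc' (idx 4), next='a' -> output (4, 'a'), add 'cca' as idx 5


Encoded: [(0, 'c'), (0, 'a'), (1, 'a'), (1, 'c'), (4, 'a')]


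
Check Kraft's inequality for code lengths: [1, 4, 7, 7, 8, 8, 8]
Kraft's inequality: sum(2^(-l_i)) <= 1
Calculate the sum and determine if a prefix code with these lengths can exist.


Sum = 2^(-1) + 2^(-4) + 2^(-7) + 2^(-7) + 2^(-8) + 2^(-8) + 2^(-8)
    = 0.5 + 0.0625 + 0.0078125 + 0.0078125 + 0.00390625 + 0.00390625 + 0.00390625
    = 151/256 = 0.58984375
Since 0.58984375 <= 1, Kraft's inequality IS satisfied.
A prefix code with these lengths CAN exist.

Kraft sum = 0.58984375. Satisfied.


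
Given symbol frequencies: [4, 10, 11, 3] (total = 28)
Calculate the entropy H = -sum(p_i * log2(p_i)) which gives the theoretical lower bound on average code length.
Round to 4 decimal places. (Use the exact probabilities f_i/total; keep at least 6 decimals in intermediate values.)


Per-symbol terms -p_i * log2(p_i) with p_i = f_i/28:
  p = 4/28 = 0.142857: log2(p) = -2.807355, -p*log2(p) = 0.401051
  p = 10/28 = 0.357143: log2(p) = -1.485427, -p*log2(p) = 0.530510
  p = 11/28 = 0.392857: log2(p) = -1.347923, -p*log2(p) = 0.529541
  p = 3/28 = 0.107143: log2(p) = -3.222392, -p*log2(p) = 0.345256
H = 0.401051 + 0.530510 + 0.529541 + 0.345256 = 1.806358

H = 1.8064 bits/symbol


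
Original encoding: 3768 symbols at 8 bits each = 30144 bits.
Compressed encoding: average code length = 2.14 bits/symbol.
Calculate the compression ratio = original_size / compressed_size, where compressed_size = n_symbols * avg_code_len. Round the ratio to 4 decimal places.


original_size = n_symbols * orig_bits = 3768 * 8 = 30144 bits
compressed_size = n_symbols * avg_code_len = 3768 * 2.14 = 8063.52 bits
ratio = original_size / compressed_size = 30144 / 8063.52 = 3.7383

Compression ratio = 3.7383


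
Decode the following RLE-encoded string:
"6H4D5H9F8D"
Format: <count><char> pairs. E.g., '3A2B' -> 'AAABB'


Expanding each <count><char> pair:
  6H -> 'HHHHHH'
  4D -> 'DDDD'
  5H -> 'HHHHH'
  9F -> 'FFFFFFFFF'
  8D -> 'DDDDDDDD'

Decoded = HHHHHHDDDDHHHHHFFFFFFFFFDDDDDDDD


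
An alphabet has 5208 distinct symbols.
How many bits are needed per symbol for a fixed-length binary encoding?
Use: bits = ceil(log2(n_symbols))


log2(5208) = 12.3465
Bracket: 2^12 = 4096 < 5208 <= 2^13 = 8192
So ceil(log2(5208)) = 13

bits = ceil(log2(5208)) = ceil(12.3465) = 13 bits


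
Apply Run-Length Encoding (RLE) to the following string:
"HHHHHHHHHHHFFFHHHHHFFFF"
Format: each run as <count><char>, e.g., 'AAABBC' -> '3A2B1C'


Scanning runs left to right:
  i=0: run of 'H' x 11 -> '11H'
  i=11: run of 'F' x 3 -> '3F'
  i=14: run of 'H' x 5 -> '5H'
  i=19: run of 'F' x 4 -> '4F'

RLE = 11H3F5H4F


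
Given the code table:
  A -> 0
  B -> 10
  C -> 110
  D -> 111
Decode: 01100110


Decoding:
0 -> A
110 -> C
0 -> A
110 -> C


Result: ACAC


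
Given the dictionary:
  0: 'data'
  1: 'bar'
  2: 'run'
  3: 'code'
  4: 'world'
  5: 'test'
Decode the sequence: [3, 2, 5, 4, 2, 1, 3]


Look up each index in the dictionary:
  3 -> 'code'
  2 -> 'run'
  5 -> 'test'
  4 -> 'world'
  2 -> 'run'
  1 -> 'bar'
  3 -> 'code'

Decoded: "code run test world run bar code"


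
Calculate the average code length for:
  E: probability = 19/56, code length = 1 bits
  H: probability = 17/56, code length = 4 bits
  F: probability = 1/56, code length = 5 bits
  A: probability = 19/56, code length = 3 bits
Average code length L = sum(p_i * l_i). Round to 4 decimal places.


Weighted contributions p_i * l_i:
  E: (19/56) * 1 = 19/56
  H: (17/56) * 4 = 68/56
  F: (1/56) * 5 = 5/56
  A: (19/56) * 3 = 57/56
Sum = (19 + 68 + 5 + 57)/56 = 149/56

L = 149/56 = 2.6607 bits/symbol


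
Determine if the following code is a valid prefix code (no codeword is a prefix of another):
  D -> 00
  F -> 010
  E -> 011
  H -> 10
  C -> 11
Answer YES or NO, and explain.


Checking each pair (does one codeword prefix another?):
  D='00' vs F='010': no prefix
  D='00' vs E='011': no prefix
  D='00' vs H='10': no prefix
  D='00' vs C='11': no prefix
  F='010' vs D='00': no prefix
  F='010' vs E='011': no prefix
  F='010' vs H='10': no prefix
  F='010' vs C='11': no prefix
  E='011' vs D='00': no prefix
  E='011' vs F='010': no prefix
  E='011' vs H='10': no prefix
  E='011' vs C='11': no prefix
  H='10' vs D='00': no prefix
  H='10' vs F='010': no prefix
  H='10' vs E='011': no prefix
  H='10' vs C='11': no prefix
  C='11' vs D='00': no prefix
  C='11' vs F='010': no prefix
  C='11' vs E='011': no prefix
  C='11' vs H='10': no prefix
No violation found over all pairs.

YES -- this is a valid prefix code. No codeword is a prefix of any other codeword.


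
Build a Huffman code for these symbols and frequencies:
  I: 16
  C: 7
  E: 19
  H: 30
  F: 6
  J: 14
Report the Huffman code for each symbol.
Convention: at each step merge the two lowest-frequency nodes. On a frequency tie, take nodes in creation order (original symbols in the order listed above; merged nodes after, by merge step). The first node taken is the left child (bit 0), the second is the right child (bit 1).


Huffman tree construction:
Step 1: Merge F(6) + C(7) = 13
Step 2: Merge (F+C)(13) + J(14) = 27
Step 3: Merge I(16) + E(19) = 35
Step 4: Merge ((F+C)+J)(27) + H(30) = 57
Step 5: Merge (I+E)(35) + (((F+C)+J)+H)(57) = 92
Read each symbol's code off the tree from the root (left child = 0, right child = 1).

Codes:
  I: 00 (length 2)
  C: 1001 (length 4)
  E: 01 (length 2)
  H: 11 (length 2)
  F: 1000 (length 4)
  J: 101 (length 3)
Average code length: 224/92 = 2.4348 bits/symbol


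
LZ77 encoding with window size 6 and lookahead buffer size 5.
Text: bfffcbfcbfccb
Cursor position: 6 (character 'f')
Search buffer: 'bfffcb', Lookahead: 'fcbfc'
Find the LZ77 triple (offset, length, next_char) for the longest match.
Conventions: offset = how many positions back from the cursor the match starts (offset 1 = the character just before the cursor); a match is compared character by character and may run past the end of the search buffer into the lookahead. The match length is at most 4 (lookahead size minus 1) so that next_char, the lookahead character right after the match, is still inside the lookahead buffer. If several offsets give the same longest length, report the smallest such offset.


Try each offset into the search buffer:
  offset=1 (pos 5, char 'b'): match length 0
  offset=2 (pos 4, char 'c'): match length 0
  offset=3 (pos 3, char 'f'): match length 4
  offset=4 (pos 2, char 'f'): match length 1
  offset=5 (pos 1, char 'f'): match length 1
  offset=6 (pos 0, char 'b'): match length 0
Longest match has length 4 at offset 3.
next_char = character at position 6 + 4 = 10 -> 'c'

Best match: offset=3, length=4 (matching 'fcbf' starting at position 3)
LZ77 triple: (3, 4, 'c')


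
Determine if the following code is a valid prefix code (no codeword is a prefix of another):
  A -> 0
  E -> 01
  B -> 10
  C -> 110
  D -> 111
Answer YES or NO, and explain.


Checking each pair (does one codeword prefix another?):
  A='0' vs E='01': prefix -- VIOLATION

NO -- this is NOT a valid prefix code. A (0) is a prefix of E (01).


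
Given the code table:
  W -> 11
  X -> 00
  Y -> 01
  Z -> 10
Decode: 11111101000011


Decoding:
11 -> W
11 -> W
11 -> W
01 -> Y
00 -> X
00 -> X
11 -> W


Result: WWWYXXW


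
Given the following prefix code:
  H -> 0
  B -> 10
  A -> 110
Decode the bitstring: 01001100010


Decoding step by step:
Bits 0 -> H
Bits 10 -> B
Bits 0 -> H
Bits 110 -> A
Bits 0 -> H
Bits 0 -> H
Bits 10 -> B


Decoded message: HBHAHHB


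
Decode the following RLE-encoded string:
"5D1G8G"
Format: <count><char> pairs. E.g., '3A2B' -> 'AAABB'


Expanding each <count><char> pair:
  5D -> 'DDDDD'
  1G -> 'G'
  8G -> 'GGGGGGGG'

Decoded = DDDDDGGGGGGGGG


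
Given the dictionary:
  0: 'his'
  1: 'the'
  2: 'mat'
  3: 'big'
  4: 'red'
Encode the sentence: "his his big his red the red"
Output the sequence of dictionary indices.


Look up each word in the dictionary:
  'his' -> 0
  'his' -> 0
  'big' -> 3
  'his' -> 0
  'red' -> 4
  'the' -> 1
  'red' -> 4

Encoded: [0, 0, 3, 0, 4, 1, 4]


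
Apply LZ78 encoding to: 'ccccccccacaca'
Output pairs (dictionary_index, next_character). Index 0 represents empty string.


LZ78 encoding steps:
Dictionary: {0: ''}
Step 1: w='' (idx 0), next='c' -> output (0, 'c'), add 'c' as idx 1
Step 2: w='c' (idx 1), next='c' -> output (1, 'c'), add 'cc' as idx 2
Step 3: w='cc' (idx 2), next='c' -> output (2, 'c'), add 'ccc' as idx 3
Step 4: w='cc' (idx 2), next='a' -> output (2, 'a'), add 'cca' as idx 4
Step 5: w='c' (idx 1), next='a' -> output (1, 'a'), add 'ca' as idx 5
Step 6: w='ca' (idx 5), end of input -> output (5, '')


Encoded: [(0, 'c'), (1, 'c'), (2, 'c'), (2, 'a'), (1, 'a'), (5, '')]


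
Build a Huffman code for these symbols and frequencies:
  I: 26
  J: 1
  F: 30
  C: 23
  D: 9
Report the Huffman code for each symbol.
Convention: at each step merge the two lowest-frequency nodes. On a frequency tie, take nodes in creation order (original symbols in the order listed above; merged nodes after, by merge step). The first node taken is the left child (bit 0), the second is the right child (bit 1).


Huffman tree construction:
Step 1: Merge J(1) + D(9) = 10
Step 2: Merge (J+D)(10) + C(23) = 33
Step 3: Merge I(26) + F(30) = 56
Step 4: Merge ((J+D)+C)(33) + (I+F)(56) = 89
Read each symbol's code off the tree from the root (left child = 0, right child = 1).

Codes:
  I: 10 (length 2)
  J: 000 (length 3)
  F: 11 (length 2)
  C: 01 (length 2)
  D: 001 (length 3)
Average code length: 188/89 = 2.1124 bits/symbol


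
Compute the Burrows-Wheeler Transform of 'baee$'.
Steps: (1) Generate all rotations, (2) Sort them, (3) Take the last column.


Rotations (sorted):
  0: $baee -> last char: e
  1: aee$b -> last char: b
  2: baee$ -> last char: $
  3: e$bae -> last char: e
  4: ee$ba -> last char: a


BWT = eb$ea


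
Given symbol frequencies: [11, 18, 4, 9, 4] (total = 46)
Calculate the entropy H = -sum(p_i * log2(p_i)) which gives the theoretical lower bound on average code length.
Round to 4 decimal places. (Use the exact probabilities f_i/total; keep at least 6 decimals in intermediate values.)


Per-symbol terms -p_i * log2(p_i) with p_i = f_i/46:
  p = 11/46 = 0.239130: log2(p) = -2.064130, -p*log2(p) = 0.493596
  p = 18/46 = 0.391304: log2(p) = -1.353637, -p*log2(p) = 0.529684
  p = 4/46 = 0.086957: log2(p) = -3.523562, -p*log2(p) = 0.306397
  p = 9/46 = 0.195652: log2(p) = -2.353637, -p*log2(p) = 0.460494
  p = 4/46 = 0.086957: log2(p) = -3.523562, -p*log2(p) = 0.306397
H = 0.493596 + 0.529684 + 0.306397 + 0.460494 + 0.306397 = 2.096568

H = 2.0966 bits/symbol


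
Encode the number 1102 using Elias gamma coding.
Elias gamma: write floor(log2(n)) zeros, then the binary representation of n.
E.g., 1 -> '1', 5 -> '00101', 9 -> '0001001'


num_bits = floor(log2(1102)) + 1 = 11
leading_zeros = num_bits - 1 = 10
binary(1102) = 10001001110

Elias gamma(1102) = '0000000000' + '10001001110' = 000000000010001001110 (21 bits)


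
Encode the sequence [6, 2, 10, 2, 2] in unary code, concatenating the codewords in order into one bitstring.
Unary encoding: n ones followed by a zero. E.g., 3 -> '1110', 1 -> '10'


Encode each number as n ones followed by a terminating 0:
  6 -> 1111110 (7 bits)
  2 -> 110 (3 bits)
  10 -> 11111111110 (11 bits)
  2 -> 110 (3 bits)
  2 -> 110 (3 bits)
Total length = 7 + 3 + 11 + 3 + 3 = 27 bits.

Unary([6, 2, 10, 2, 2]) = 111111011011111111110110110 (27 bits)


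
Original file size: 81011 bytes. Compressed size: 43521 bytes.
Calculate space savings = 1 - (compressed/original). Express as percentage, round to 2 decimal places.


ratio = compressed/original = 43521/81011 = 0.537223
savings = 1 - ratio = 1 - 0.537223 = 0.462777
as a percentage: 0.462777 * 100 = 46.28%

Space savings = 1 - 43521/81011 = 46.28%


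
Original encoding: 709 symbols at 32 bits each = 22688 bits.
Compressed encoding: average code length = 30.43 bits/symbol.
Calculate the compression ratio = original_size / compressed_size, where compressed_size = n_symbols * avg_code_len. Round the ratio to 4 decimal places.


original_size = n_symbols * orig_bits = 709 * 32 = 22688 bits
compressed_size = n_symbols * avg_code_len = 709 * 30.43 = 21574.87 bits
ratio = original_size / compressed_size = 22688 / 21574.87 = 1.0516

Compression ratio = 1.0516


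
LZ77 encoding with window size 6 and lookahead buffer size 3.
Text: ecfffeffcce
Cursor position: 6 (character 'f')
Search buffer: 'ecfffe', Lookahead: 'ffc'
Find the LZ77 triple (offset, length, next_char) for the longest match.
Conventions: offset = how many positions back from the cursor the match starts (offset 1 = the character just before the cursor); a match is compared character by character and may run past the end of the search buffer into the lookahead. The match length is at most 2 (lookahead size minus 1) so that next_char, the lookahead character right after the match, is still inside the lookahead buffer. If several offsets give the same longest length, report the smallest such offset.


Try each offset into the search buffer:
  offset=1 (pos 5, char 'e'): match length 0
  offset=2 (pos 4, char 'f'): match length 1
  offset=3 (pos 3, char 'f'): match length 2
  offset=4 (pos 2, char 'f'): match length 2
  offset=5 (pos 1, char 'c'): match length 0
  offset=6 (pos 0, char 'e'): match length 0
Longest match has length 2, found at offsets 3, 4; take the smallest, offset 3.
next_char = character at position 6 + 2 = 8 -> 'c'

Best match: offset=3, length=2 (matching 'ff' starting at position 3)
LZ77 triple: (3, 2, 'c')


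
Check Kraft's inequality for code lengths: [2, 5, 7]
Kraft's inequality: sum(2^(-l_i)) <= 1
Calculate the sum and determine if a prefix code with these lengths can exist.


Sum = 2^(-2) + 2^(-5) + 2^(-7)
    = 0.25 + 0.03125 + 0.0078125
    = 37/128 = 0.2890625
Since 0.2890625 <= 1, Kraft's inequality IS satisfied.
A prefix code with these lengths CAN exist.

Kraft sum = 0.2890625. Satisfied.


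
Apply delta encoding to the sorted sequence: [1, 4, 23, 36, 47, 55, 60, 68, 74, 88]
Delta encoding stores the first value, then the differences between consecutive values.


First value: 1
Deltas:
  4 - 1 = 3
  23 - 4 = 19
  36 - 23 = 13
  47 - 36 = 11
  55 - 47 = 8
  60 - 55 = 5
  68 - 60 = 8
  74 - 68 = 6
  88 - 74 = 14


Delta encoded: [1, 3, 19, 13, 11, 8, 5, 8, 6, 14]


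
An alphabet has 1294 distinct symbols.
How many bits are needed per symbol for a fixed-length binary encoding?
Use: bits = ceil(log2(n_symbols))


log2(1294) = 10.3376
Bracket: 2^10 = 1024 < 1294 <= 2^11 = 2048
So ceil(log2(1294)) = 11

bits = ceil(log2(1294)) = ceil(10.3376) = 11 bits


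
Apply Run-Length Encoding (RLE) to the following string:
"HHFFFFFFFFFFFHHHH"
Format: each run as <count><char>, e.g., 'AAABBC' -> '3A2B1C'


Scanning runs left to right:
  i=0: run of 'H' x 2 -> '2H'
  i=2: run of 'F' x 11 -> '11F'
  i=13: run of 'H' x 4 -> '4H'

RLE = 2H11F4H


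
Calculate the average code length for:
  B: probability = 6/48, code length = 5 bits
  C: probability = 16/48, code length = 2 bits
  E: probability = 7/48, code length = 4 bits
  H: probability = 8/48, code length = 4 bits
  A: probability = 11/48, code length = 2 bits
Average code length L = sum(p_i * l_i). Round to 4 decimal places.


Weighted contributions p_i * l_i:
  B: (6/48) * 5 = 30/48
  C: (16/48) * 2 = 32/48
  E: (7/48) * 4 = 28/48
  H: (8/48) * 4 = 32/48
  A: (11/48) * 2 = 22/48
Sum = (30 + 32 + 28 + 32 + 22)/48 = 144/48

L = 144/48 = 3.0000 bits/symbol


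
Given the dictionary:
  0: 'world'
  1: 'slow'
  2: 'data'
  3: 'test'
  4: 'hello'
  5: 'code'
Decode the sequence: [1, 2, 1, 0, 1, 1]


Look up each index in the dictionary:
  1 -> 'slow'
  2 -> 'data'
  1 -> 'slow'
  0 -> 'world'
  1 -> 'slow'
  1 -> 'slow'

Decoded: "slow data slow world slow slow"


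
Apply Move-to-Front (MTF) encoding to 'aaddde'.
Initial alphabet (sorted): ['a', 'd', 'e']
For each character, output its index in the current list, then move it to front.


MTF encoding:
'a': index 0 in ['a', 'd', 'e'] -> ['a', 'd', 'e']
'a': index 0 in ['a', 'd', 'e'] -> ['a', 'd', 'e']
'd': index 1 in ['a', 'd', 'e'] -> ['d', 'a', 'e']
'd': index 0 in ['d', 'a', 'e'] -> ['d', 'a', 'e']
'd': index 0 in ['d', 'a', 'e'] -> ['d', 'a', 'e']
'e': index 2 in ['d', 'a', 'e'] -> ['e', 'd', 'a']


Output: [0, 0, 1, 0, 0, 2]


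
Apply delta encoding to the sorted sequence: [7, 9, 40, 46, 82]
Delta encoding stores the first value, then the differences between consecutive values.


First value: 7
Deltas:
  9 - 7 = 2
  40 - 9 = 31
  46 - 40 = 6
  82 - 46 = 36


Delta encoded: [7, 2, 31, 6, 36]


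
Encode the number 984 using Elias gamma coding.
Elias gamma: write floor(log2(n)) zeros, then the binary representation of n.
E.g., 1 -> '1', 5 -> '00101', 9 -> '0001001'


num_bits = floor(log2(984)) + 1 = 10
leading_zeros = num_bits - 1 = 9
binary(984) = 1111011000

Elias gamma(984) = '000000000' + '1111011000' = 0000000001111011000 (19 bits)


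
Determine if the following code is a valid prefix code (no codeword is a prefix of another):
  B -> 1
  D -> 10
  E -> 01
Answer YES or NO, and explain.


Checking each pair (does one codeword prefix another?):
  B='1' vs D='10': prefix -- VIOLATION

NO -- this is NOT a valid prefix code. B (1) is a prefix of D (10).


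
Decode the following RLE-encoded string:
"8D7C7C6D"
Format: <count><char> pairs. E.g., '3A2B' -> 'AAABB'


Expanding each <count><char> pair:
  8D -> 'DDDDDDDD'
  7C -> 'CCCCCCC'
  7C -> 'CCCCCCC'
  6D -> 'DDDDDD'

Decoded = DDDDDDDDCCCCCCCCCCCCCCDDDDDD


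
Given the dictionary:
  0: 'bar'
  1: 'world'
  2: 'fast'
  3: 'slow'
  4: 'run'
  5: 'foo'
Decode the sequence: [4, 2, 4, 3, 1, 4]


Look up each index in the dictionary:
  4 -> 'run'
  2 -> 'fast'
  4 -> 'run'
  3 -> 'slow'
  1 -> 'world'
  4 -> 'run'

Decoded: "run fast run slow world run"


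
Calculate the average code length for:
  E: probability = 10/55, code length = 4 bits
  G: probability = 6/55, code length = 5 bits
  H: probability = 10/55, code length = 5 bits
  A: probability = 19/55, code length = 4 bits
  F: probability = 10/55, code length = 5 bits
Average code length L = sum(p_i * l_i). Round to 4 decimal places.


Weighted contributions p_i * l_i:
  E: (10/55) * 4 = 40/55
  G: (6/55) * 5 = 30/55
  H: (10/55) * 5 = 50/55
  A: (19/55) * 4 = 76/55
  F: (10/55) * 5 = 50/55
Sum = (40 + 30 + 50 + 76 + 50)/55 = 246/55

L = 246/55 = 4.4727 bits/symbol


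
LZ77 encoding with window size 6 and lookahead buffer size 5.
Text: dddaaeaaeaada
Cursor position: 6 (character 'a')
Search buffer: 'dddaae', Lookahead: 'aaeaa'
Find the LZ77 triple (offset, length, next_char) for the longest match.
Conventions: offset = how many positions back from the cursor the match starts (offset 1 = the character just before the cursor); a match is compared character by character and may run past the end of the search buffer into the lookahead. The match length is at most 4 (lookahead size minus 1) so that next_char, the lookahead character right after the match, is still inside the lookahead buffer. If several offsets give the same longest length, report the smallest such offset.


Try each offset into the search buffer:
  offset=1 (pos 5, char 'e'): match length 0
  offset=2 (pos 4, char 'a'): match length 1
  offset=3 (pos 3, char 'a'): match length 4
  offset=4 (pos 2, char 'd'): match length 0
  offset=5 (pos 1, char 'd'): match length 0
  offset=6 (pos 0, char 'd'): match length 0
Longest match has length 4 at offset 3.
next_char = character at position 6 + 4 = 10 -> 'a'

Best match: offset=3, length=4 (matching 'aaea' starting at position 3)
LZ77 triple: (3, 4, 'a')


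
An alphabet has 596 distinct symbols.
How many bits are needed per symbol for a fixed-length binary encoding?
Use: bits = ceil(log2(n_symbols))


log2(596) = 9.2192
Bracket: 2^9 = 512 < 596 <= 2^10 = 1024
So ceil(log2(596)) = 10

bits = ceil(log2(596)) = ceil(9.2192) = 10 bits


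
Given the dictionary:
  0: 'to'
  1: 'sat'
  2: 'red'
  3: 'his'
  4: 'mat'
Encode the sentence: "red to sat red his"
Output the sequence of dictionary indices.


Look up each word in the dictionary:
  'red' -> 2
  'to' -> 0
  'sat' -> 1
  'red' -> 2
  'his' -> 3

Encoded: [2, 0, 1, 2, 3]


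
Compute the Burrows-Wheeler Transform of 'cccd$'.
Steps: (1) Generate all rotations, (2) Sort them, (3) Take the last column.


Rotations (sorted):
  0: $cccd -> last char: d
  1: cccd$ -> last char: $
  2: ccd$c -> last char: c
  3: cd$cc -> last char: c
  4: d$ccc -> last char: c


BWT = d$ccc


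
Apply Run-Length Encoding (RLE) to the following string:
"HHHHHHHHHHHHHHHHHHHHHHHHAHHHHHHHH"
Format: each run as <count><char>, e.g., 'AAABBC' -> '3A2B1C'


Scanning runs left to right:
  i=0: run of 'H' x 24 -> '24H'
  i=24: run of 'A' x 1 -> '1A'
  i=25: run of 'H' x 8 -> '8H'

RLE = 24H1A8H


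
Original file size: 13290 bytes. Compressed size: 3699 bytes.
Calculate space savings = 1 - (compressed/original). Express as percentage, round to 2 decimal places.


ratio = compressed/original = 3699/13290 = 0.27833
savings = 1 - ratio = 1 - 0.27833 = 0.72167
as a percentage: 0.72167 * 100 = 72.17%

Space savings = 1 - 3699/13290 = 72.17%


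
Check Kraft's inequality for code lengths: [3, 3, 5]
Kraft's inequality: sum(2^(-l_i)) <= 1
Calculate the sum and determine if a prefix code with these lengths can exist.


Sum = 2^(-3) + 2^(-3) + 2^(-5)
    = 0.125 + 0.125 + 0.03125
    = 9/32 = 0.28125
Since 0.28125 <= 1, Kraft's inequality IS satisfied.
A prefix code with these lengths CAN exist.

Kraft sum = 0.28125. Satisfied.


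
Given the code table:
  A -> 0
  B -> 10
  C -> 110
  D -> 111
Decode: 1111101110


Decoding:
111 -> D
110 -> C
111 -> D
0 -> A


Result: DCDA


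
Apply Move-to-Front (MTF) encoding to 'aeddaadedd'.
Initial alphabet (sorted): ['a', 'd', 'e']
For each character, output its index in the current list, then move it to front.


MTF encoding:
'a': index 0 in ['a', 'd', 'e'] -> ['a', 'd', 'e']
'e': index 2 in ['a', 'd', 'e'] -> ['e', 'a', 'd']
'd': index 2 in ['e', 'a', 'd'] -> ['d', 'e', 'a']
'd': index 0 in ['d', 'e', 'a'] -> ['d', 'e', 'a']
'a': index 2 in ['d', 'e', 'a'] -> ['a', 'd', 'e']
'a': index 0 in ['a', 'd', 'e'] -> ['a', 'd', 'e']
'd': index 1 in ['a', 'd', 'e'] -> ['d', 'a', 'e']
'e': index 2 in ['d', 'a', 'e'] -> ['e', 'd', 'a']
'd': index 1 in ['e', 'd', 'a'] -> ['d', 'e', 'a']
'd': index 0 in ['d', 'e', 'a'] -> ['d', 'e', 'a']


Output: [0, 2, 2, 0, 2, 0, 1, 2, 1, 0]


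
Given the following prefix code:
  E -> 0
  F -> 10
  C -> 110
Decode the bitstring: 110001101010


Decoding step by step:
Bits 110 -> C
Bits 0 -> E
Bits 0 -> E
Bits 110 -> C
Bits 10 -> F
Bits 10 -> F


Decoded message: CEECFF


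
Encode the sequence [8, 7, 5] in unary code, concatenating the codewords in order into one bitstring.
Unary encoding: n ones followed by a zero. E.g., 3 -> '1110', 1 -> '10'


Encode each number as n ones followed by a terminating 0:
  8 -> 111111110 (9 bits)
  7 -> 11111110 (8 bits)
  5 -> 111110 (6 bits)
Total length = 9 + 8 + 6 = 23 bits.

Unary([8, 7, 5]) = 11111111011111110111110 (23 bits)


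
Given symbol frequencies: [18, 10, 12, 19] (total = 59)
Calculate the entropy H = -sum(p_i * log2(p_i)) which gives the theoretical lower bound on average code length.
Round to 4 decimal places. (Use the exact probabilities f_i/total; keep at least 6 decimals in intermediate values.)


Per-symbol terms -p_i * log2(p_i) with p_i = f_i/59:
  p = 18/59 = 0.305085: log2(p) = -1.712718, -p*log2(p) = 0.522524
  p = 10/59 = 0.169492: log2(p) = -2.560715, -p*log2(p) = 0.434019
  p = 12/59 = 0.203390: log2(p) = -2.297681, -p*log2(p) = 0.467325
  p = 19/59 = 0.322034: log2(p) = -1.634716, -p*log2(p) = 0.526434
H = 0.522524 + 0.434019 + 0.467325 + 0.526434 = 1.950302

H = 1.9503 bits/symbol


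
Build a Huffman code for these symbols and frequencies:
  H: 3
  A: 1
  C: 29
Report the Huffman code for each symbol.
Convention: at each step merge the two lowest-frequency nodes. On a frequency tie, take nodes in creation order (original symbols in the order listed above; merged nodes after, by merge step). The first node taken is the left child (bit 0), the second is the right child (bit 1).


Huffman tree construction:
Step 1: Merge A(1) + H(3) = 4
Step 2: Merge (A+H)(4) + C(29) = 33
Read each symbol's code off the tree from the root (left child = 0, right child = 1).

Codes:
  H: 01 (length 2)
  A: 00 (length 2)
  C: 1 (length 1)
Average code length: 37/33 = 1.1212 bits/symbol


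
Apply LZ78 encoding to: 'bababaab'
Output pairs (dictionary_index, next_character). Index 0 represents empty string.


LZ78 encoding steps:
Dictionary: {0: ''}
Step 1: w='' (idx 0), next='b' -> output (0, 'b'), add 'b' as idx 1
Step 2: w='' (idx 0), next='a' -> output (0, 'a'), add 'a' as idx 2
Step 3: w='b' (idx 1), next='a' -> output (1, 'a'), add 'ba' as idx 3
Step 4: w='ba' (idx 3), next='a' -> output (3, 'a'), add 'baa' as idx 4
Step 5: w='b' (idx 1), end of input -> output (1, '')


Encoded: [(0, 'b'), (0, 'a'), (1, 'a'), (3, 'a'), (1, '')]


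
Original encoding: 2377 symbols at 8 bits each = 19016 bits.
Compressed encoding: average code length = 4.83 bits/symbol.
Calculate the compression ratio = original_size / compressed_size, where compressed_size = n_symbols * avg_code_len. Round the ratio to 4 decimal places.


original_size = n_symbols * orig_bits = 2377 * 8 = 19016 bits
compressed_size = n_symbols * avg_code_len = 2377 * 4.83 = 11480.91 bits
ratio = original_size / compressed_size = 19016 / 11480.91 = 1.6563

Compression ratio = 1.6563


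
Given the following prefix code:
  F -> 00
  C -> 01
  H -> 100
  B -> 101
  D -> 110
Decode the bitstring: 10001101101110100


Decoding step by step:
Bits 100 -> H
Bits 01 -> C
Bits 101 -> B
Bits 101 -> B
Bits 110 -> D
Bits 100 -> H


Decoded message: HCBBDH


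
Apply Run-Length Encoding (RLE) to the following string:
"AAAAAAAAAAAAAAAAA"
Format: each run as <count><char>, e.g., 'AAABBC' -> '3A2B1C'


Scanning runs left to right:
  i=0: run of 'A' x 17 -> '17A'

RLE = 17A


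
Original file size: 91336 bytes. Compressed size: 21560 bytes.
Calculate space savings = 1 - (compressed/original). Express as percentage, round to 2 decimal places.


ratio = compressed/original = 21560/91336 = 0.236052
savings = 1 - ratio = 1 - 0.236052 = 0.763948
as a percentage: 0.763948 * 100 = 76.39%

Space savings = 1 - 21560/91336 = 76.39%


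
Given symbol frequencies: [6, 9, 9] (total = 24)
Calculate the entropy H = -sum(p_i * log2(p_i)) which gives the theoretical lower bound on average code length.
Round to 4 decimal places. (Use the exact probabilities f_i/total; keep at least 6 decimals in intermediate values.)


Per-symbol terms -p_i * log2(p_i) with p_i = f_i/24:
  p = 6/24 = 0.250000: log2(p) = -2.000000, -p*log2(p) = 0.500000
  p = 9/24 = 0.375000: log2(p) = -1.415037, -p*log2(p) = 0.530639
  p = 9/24 = 0.375000: log2(p) = -1.415037, -p*log2(p) = 0.530639
H = 0.500000 + 0.530639 + 0.530639 = 1.561278

H = 1.5613 bits/symbol


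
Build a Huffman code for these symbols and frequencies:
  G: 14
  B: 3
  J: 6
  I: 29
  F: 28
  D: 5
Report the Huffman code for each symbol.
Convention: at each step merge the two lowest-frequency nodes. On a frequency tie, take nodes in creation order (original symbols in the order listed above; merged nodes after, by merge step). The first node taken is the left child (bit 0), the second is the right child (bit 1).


Huffman tree construction:
Step 1: Merge B(3) + D(5) = 8
Step 2: Merge J(6) + (B+D)(8) = 14
Step 3: Merge G(14) + (J+(B+D))(14) = 28
Step 4: Merge F(28) + (G+(J+(B+D)))(28) = 56
Step 5: Merge I(29) + (F+(G+(J+(B+D))))(56) = 85
Read each symbol's code off the tree from the root (left child = 0, right child = 1).

Codes:
  G: 110 (length 3)
  B: 11110 (length 5)
  J: 1110 (length 4)
  I: 0 (length 1)
  F: 10 (length 2)
  D: 11111 (length 5)
Average code length: 191/85 = 2.2471 bits/symbol


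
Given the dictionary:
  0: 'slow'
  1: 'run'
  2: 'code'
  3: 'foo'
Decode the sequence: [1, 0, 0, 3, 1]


Look up each index in the dictionary:
  1 -> 'run'
  0 -> 'slow'
  0 -> 'slow'
  3 -> 'foo'
  1 -> 'run'

Decoded: "run slow slow foo run"


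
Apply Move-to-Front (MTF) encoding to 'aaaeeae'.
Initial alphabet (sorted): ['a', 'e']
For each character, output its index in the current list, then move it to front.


MTF encoding:
'a': index 0 in ['a', 'e'] -> ['a', 'e']
'a': index 0 in ['a', 'e'] -> ['a', 'e']
'a': index 0 in ['a', 'e'] -> ['a', 'e']
'e': index 1 in ['a', 'e'] -> ['e', 'a']
'e': index 0 in ['e', 'a'] -> ['e', 'a']
'a': index 1 in ['e', 'a'] -> ['a', 'e']
'e': index 1 in ['a', 'e'] -> ['e', 'a']


Output: [0, 0, 0, 1, 0, 1, 1]


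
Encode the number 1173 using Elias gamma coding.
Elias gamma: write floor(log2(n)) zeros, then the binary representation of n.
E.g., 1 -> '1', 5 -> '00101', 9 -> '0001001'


num_bits = floor(log2(1173)) + 1 = 11
leading_zeros = num_bits - 1 = 10
binary(1173) = 10010010101

Elias gamma(1173) = '0000000000' + '10010010101' = 000000000010010010101 (21 bits)


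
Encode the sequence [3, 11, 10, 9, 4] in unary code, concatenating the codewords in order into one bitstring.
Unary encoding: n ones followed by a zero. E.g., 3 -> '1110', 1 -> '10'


Encode each number as n ones followed by a terminating 0:
  3 -> 1110 (4 bits)
  11 -> 111111111110 (12 bits)
  10 -> 11111111110 (11 bits)
  9 -> 1111111110 (10 bits)
  4 -> 11110 (5 bits)
Total length = 4 + 12 + 11 + 10 + 5 = 42 bits.

Unary([3, 11, 10, 9, 4]) = 111011111111111011111111110111111111011110 (42 bits)


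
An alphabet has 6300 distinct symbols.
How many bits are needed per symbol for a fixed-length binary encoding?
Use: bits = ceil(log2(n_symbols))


log2(6300) = 12.6211
Bracket: 2^12 = 4096 < 6300 <= 2^13 = 8192
So ceil(log2(6300)) = 13

bits = ceil(log2(6300)) = ceil(12.6211) = 13 bits


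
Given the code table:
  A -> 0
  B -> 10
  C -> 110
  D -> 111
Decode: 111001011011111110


Decoding:
111 -> D
0 -> A
0 -> A
10 -> B
110 -> C
111 -> D
111 -> D
10 -> B


Result: DAABCDDB


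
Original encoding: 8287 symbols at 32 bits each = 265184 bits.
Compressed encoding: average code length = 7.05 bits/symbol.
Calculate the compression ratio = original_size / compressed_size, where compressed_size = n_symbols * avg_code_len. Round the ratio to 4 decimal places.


original_size = n_symbols * orig_bits = 8287 * 32 = 265184 bits
compressed_size = n_symbols * avg_code_len = 8287 * 7.05 = 58423.35 bits
ratio = original_size / compressed_size = 265184 / 58423.35 = 4.539

Compression ratio = 4.539


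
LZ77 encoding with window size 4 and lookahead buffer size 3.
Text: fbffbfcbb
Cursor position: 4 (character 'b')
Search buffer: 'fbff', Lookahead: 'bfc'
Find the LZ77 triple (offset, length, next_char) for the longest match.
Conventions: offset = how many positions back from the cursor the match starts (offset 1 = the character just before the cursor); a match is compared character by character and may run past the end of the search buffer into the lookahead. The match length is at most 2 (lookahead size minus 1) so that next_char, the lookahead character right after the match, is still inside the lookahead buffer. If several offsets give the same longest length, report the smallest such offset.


Try each offset into the search buffer:
  offset=1 (pos 3, char 'f'): match length 0
  offset=2 (pos 2, char 'f'): match length 0
  offset=3 (pos 1, char 'b'): match length 2
  offset=4 (pos 0, char 'f'): match length 0
Longest match has length 2 at offset 3.
next_char = character at position 4 + 2 = 6 -> 'c'

Best match: offset=3, length=2 (matching 'bf' starting at position 1)
LZ77 triple: (3, 2, 'c')


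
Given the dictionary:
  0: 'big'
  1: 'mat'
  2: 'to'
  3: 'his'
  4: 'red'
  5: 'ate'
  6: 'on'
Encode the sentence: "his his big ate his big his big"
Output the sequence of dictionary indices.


Look up each word in the dictionary:
  'his' -> 3
  'his' -> 3
  'big' -> 0
  'ate' -> 5
  'his' -> 3
  'big' -> 0
  'his' -> 3
  'big' -> 0

Encoded: [3, 3, 0, 5, 3, 0, 3, 0]


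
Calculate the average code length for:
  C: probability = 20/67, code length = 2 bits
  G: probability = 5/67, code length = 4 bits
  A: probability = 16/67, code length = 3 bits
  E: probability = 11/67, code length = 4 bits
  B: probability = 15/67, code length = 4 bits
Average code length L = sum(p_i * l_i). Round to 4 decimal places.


Weighted contributions p_i * l_i:
  C: (20/67) * 2 = 40/67
  G: (5/67) * 4 = 20/67
  A: (16/67) * 3 = 48/67
  E: (11/67) * 4 = 44/67
  B: (15/67) * 4 = 60/67
Sum = (40 + 20 + 48 + 44 + 60)/67 = 212/67

L = 212/67 = 3.1642 bits/symbol


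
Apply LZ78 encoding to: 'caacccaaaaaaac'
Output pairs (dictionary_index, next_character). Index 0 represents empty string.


LZ78 encoding steps:
Dictionary: {0: ''}
Step 1: w='' (idx 0), next='c' -> output (0, 'c'), add 'c' as idx 1
Step 2: w='' (idx 0), next='a' -> output (0, 'a'), add 'a' as idx 2
Step 3: w='a' (idx 2), next='c' -> output (2, 'c'), add 'ac' as idx 3
Step 4: w='c' (idx 1), next='c' -> output (1, 'c'), add 'cc' as idx 4
Step 5: w='a' (idx 2), next='a' -> output (2, 'a'), add 'aa' as idx 5
Step 6: w='aa' (idx 5), next='a' -> output (5, 'a'), add 'aaa' as idx 6
Step 7: w='aa' (idx 5), next='c' -> output (5, 'c'), add 'aac' as idx 7


Encoded: [(0, 'c'), (0, 'a'), (2, 'c'), (1, 'c'), (2, 'a'), (5, 'a'), (5, 'c')]


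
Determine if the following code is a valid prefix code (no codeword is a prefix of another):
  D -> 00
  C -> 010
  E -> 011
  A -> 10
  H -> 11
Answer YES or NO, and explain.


Checking each pair (does one codeword prefix another?):
  D='00' vs C='010': no prefix
  D='00' vs E='011': no prefix
  D='00' vs A='10': no prefix
  D='00' vs H='11': no prefix
  C='010' vs D='00': no prefix
  C='010' vs E='011': no prefix
  C='010' vs A='10': no prefix
  C='010' vs H='11': no prefix
  E='011' vs D='00': no prefix
  E='011' vs C='010': no prefix
  E='011' vs A='10': no prefix
  E='011' vs H='11': no prefix
  A='10' vs D='00': no prefix
  A='10' vs C='010': no prefix
  A='10' vs E='011': no prefix
  A='10' vs H='11': no prefix
  H='11' vs D='00': no prefix
  H='11' vs C='010': no prefix
  H='11' vs E='011': no prefix
  H='11' vs A='10': no prefix
No violation found over all pairs.

YES -- this is a valid prefix code. No codeword is a prefix of any other codeword.


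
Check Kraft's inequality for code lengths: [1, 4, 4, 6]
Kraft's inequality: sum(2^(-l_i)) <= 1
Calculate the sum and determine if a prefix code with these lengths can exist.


Sum = 2^(-1) + 2^(-4) + 2^(-4) + 2^(-6)
    = 0.5 + 0.0625 + 0.0625 + 0.015625
    = 41/64 = 0.640625
Since 0.640625 <= 1, Kraft's inequality IS satisfied.
A prefix code with these lengths CAN exist.

Kraft sum = 0.640625. Satisfied.


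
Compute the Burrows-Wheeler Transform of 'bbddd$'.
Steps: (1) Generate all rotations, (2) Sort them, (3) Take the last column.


Rotations (sorted):
  0: $bbddd -> last char: d
  1: bbddd$ -> last char: $
  2: bddd$b -> last char: b
  3: d$bbdd -> last char: d
  4: dd$bbd -> last char: d
  5: ddd$bb -> last char: b


BWT = d$bddb


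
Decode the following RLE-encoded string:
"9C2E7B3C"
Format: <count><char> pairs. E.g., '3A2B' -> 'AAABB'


Expanding each <count><char> pair:
  9C -> 'CCCCCCCCC'
  2E -> 'EE'
  7B -> 'BBBBBBB'
  3C -> 'CCC'

Decoded = CCCCCCCCCEEBBBBBBBCCC


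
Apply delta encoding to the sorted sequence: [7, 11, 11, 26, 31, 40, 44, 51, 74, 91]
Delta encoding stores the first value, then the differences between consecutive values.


First value: 7
Deltas:
  11 - 7 = 4
  11 - 11 = 0
  26 - 11 = 15
  31 - 26 = 5
  40 - 31 = 9
  44 - 40 = 4
  51 - 44 = 7
  74 - 51 = 23
  91 - 74 = 17


Delta encoded: [7, 4, 0, 15, 5, 9, 4, 7, 23, 17]
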